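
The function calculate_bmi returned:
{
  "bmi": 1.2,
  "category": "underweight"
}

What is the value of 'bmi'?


1.2


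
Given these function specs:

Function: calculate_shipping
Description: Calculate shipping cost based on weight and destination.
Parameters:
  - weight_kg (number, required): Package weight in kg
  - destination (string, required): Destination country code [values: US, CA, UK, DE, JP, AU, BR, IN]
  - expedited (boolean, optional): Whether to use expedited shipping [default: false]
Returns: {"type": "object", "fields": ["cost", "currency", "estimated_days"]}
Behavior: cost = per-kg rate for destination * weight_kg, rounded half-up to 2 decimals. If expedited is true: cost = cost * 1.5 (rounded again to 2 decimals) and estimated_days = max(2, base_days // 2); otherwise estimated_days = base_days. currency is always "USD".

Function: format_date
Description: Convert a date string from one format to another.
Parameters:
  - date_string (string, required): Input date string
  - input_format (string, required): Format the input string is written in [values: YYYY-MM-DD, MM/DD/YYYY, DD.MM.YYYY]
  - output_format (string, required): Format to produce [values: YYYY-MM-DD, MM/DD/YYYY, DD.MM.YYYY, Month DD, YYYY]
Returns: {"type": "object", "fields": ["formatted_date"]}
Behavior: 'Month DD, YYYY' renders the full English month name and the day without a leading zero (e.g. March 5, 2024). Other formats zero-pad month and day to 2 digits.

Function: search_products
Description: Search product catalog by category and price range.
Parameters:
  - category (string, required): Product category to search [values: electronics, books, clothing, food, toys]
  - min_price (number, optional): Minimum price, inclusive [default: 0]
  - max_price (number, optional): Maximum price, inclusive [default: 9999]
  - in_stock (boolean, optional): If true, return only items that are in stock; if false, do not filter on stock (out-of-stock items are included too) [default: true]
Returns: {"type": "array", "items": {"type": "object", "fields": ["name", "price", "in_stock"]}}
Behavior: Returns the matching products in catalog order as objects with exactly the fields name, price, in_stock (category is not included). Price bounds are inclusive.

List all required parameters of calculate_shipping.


Parameters of calculate_shipping and their required/optional flag:
  weight_kg: required
  destination: required
  expedited: optional
destination, weight_kg


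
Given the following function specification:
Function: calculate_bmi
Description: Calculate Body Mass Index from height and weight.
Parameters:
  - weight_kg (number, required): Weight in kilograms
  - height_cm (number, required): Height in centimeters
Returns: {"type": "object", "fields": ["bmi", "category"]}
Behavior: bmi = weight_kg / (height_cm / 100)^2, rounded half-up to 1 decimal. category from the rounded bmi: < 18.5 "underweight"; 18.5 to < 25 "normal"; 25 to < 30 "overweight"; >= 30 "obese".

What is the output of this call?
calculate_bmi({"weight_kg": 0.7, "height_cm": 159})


height_m = 159 / 100 = 1.59
bmi = 0.7 / 1.59^2 = 0.7 / 2.5281 = 0.276888 -> 0.3
0.3 < 18.5 -> underweight
Output:
{"bmi": 0.3, "category": "underweight"}


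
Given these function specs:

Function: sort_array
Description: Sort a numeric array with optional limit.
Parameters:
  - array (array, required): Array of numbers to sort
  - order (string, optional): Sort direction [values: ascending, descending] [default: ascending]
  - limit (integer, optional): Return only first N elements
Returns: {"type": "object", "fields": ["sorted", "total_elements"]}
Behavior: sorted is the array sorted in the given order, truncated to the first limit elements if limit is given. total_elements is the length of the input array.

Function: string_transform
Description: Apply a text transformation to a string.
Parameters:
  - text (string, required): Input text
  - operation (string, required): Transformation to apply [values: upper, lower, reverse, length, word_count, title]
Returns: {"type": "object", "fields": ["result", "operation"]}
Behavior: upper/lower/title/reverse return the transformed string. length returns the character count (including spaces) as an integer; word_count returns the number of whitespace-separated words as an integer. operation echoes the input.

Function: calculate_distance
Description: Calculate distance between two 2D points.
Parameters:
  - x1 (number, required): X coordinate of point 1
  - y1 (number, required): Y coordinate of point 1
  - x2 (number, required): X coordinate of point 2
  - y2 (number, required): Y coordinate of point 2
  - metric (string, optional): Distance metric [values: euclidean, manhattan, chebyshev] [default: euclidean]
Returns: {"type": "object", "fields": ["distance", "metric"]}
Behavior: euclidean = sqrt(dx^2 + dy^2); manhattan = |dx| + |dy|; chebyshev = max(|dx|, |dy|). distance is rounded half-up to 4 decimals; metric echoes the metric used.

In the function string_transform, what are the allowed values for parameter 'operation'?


The string_transform spec declares:
  - operation (string, required): Transformation to apply [values: upper, lower, reverse, length, word_count, title]
Allowed values:
upper, lower, reverse, length, word_count, title


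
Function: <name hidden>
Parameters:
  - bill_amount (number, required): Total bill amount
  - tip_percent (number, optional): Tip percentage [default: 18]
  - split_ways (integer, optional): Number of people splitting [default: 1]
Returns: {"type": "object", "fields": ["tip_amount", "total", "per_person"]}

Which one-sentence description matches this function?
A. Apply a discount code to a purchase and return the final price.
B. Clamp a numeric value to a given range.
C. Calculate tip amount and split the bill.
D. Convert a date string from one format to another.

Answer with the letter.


Parameters bill_amount, tip_percent, split_ways and return ["tip_amount", "total", "per_person"] fit: Calculate tip amount and split the bill.
C


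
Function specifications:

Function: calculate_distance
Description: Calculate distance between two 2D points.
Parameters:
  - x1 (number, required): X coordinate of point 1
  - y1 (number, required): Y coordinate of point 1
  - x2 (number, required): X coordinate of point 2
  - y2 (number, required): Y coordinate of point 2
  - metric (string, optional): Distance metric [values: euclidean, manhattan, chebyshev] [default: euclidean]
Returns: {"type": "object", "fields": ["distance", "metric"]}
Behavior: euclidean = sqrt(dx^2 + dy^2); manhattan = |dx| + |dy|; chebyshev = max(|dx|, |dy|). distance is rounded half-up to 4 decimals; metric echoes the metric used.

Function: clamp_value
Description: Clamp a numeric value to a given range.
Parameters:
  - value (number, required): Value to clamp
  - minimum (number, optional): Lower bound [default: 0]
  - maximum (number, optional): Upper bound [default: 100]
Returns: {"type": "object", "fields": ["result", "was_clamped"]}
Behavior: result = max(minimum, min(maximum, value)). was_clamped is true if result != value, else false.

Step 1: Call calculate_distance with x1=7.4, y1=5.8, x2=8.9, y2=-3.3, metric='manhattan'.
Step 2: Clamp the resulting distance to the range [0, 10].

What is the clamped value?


Step 1: calculate_distance (manhattan)
  |dx| = |8.9 - 7.4| = 1.5; |dy| = |-3.3 - 5.8| = 9.1
  manhattan: 1.5 + 9.1 = 10.6
  Round to 4 decimals: 10.6
  -> distance = 10.6
Step 2: clamp_value(value=10.6, minimum=0, maximum=10)
  result = max(0, min(10, 10.6)) = max(0, 10) = 10
  was_clamped = (10 != 10.6) = true
  -> result = 10
10


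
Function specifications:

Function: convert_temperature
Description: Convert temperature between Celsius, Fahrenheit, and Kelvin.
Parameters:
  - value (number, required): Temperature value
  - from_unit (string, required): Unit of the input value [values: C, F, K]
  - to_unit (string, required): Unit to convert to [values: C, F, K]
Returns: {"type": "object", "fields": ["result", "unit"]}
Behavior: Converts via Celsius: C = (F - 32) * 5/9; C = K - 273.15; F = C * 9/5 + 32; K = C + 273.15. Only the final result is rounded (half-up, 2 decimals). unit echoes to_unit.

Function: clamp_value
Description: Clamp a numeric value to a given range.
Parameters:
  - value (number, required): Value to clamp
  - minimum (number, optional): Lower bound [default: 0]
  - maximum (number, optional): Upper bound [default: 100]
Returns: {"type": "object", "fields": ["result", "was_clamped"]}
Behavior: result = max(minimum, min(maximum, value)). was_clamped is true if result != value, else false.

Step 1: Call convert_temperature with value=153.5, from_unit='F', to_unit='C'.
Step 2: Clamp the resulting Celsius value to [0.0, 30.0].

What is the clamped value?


Step 1: convert_temperature(value=153.5, from_unit=F, to_unit=C)
  To C: (153.5 - 32) * 5/9 = 67.5
  Target is C: 67.5
  Round to 2 decimals: 67.5
  -> result = 67.5 C
Step 2: clamp_value(value=67.5, minimum=0.0, maximum=30.0)
  result = max(0.0, min(30.0, 67.5)) = max(0.0, 30.0) = 30.0
  was_clamped = (30.0 != 67.5) = true
  -> result = 30.0
30.0


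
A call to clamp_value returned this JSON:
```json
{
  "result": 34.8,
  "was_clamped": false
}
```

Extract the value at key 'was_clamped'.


false


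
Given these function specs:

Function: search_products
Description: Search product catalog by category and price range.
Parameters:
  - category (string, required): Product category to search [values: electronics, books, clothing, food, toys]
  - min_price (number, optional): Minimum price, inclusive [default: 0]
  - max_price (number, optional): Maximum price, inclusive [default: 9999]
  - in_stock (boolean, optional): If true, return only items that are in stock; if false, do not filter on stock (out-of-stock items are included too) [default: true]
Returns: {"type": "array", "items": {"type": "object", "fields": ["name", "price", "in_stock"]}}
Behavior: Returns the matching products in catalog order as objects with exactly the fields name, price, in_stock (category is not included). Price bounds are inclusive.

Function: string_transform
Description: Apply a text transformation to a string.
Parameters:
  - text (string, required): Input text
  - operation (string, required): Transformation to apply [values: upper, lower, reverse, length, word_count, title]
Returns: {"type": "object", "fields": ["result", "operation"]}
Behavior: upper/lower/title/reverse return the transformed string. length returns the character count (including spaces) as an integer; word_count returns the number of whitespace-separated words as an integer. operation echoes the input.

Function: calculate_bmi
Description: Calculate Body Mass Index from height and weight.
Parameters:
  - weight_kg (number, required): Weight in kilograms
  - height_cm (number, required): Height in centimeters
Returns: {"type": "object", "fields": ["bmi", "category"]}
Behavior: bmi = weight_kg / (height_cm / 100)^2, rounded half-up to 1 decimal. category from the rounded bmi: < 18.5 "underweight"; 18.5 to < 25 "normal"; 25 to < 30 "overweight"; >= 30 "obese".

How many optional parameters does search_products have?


Parameters of search_products: category (required), min_price (optional), max_price (optional), in_stock (optional)
Optional count:
3


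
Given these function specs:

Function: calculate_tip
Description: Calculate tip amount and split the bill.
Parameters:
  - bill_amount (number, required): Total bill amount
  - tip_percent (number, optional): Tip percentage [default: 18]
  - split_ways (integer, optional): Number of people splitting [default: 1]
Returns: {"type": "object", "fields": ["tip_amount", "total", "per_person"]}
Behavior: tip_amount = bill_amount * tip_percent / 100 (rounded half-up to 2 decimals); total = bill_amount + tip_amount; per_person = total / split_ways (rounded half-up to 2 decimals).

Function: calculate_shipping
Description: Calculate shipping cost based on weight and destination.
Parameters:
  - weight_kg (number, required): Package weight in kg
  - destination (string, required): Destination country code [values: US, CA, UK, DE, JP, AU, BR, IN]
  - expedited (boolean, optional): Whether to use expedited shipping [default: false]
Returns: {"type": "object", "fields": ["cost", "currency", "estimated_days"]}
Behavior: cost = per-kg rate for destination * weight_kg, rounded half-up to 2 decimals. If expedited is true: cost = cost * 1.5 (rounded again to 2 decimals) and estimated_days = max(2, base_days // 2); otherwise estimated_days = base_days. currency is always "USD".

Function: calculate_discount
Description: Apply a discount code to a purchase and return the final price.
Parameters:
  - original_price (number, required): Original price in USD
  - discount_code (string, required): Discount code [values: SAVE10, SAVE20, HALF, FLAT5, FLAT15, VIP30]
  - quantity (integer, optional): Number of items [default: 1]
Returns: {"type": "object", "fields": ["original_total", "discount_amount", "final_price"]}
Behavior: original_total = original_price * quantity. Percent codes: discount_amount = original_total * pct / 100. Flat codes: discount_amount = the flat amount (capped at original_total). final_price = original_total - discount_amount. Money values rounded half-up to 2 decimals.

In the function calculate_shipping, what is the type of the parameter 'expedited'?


The calculate_shipping spec declares:
  - expedited (boolean, optional): Whether to use expedited shipping [default: false]
Type:
boolean


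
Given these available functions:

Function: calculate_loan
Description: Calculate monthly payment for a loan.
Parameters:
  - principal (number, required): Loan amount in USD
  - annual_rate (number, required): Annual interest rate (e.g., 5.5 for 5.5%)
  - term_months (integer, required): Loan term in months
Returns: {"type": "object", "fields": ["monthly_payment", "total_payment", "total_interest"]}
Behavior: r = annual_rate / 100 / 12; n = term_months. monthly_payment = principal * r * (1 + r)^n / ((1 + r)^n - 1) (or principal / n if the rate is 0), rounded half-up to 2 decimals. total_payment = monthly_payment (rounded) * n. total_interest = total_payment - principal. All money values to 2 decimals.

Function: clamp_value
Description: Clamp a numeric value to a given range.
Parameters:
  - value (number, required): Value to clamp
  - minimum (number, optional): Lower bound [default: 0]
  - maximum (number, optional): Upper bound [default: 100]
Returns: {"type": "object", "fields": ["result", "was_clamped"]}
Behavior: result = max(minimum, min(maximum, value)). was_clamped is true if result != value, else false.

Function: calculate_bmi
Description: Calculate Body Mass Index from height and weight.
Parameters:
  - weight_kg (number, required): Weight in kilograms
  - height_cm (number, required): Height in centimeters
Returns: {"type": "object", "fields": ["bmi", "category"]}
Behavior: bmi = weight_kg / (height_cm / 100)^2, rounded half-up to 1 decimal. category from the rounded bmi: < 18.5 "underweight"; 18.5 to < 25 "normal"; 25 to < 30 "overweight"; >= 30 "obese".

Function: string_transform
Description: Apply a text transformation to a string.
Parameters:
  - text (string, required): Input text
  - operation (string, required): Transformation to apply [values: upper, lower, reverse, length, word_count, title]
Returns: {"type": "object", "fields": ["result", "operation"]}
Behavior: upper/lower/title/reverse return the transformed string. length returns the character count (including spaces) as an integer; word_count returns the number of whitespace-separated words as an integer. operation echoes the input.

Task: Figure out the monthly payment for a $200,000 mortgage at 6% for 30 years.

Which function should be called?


The task needs a function whose description is: Calculate monthly payment for a loan.
calculate_loan


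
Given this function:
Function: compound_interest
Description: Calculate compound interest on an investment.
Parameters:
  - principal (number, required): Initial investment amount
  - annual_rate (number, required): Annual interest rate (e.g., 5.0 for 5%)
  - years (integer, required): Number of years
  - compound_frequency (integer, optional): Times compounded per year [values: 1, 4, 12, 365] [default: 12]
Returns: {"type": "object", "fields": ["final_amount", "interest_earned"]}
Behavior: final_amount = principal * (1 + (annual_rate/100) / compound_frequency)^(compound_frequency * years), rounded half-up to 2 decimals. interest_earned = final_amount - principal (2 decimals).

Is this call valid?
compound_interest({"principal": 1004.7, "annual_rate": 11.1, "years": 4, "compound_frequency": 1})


Checking all required parameters present and types match... All valid.
Valid


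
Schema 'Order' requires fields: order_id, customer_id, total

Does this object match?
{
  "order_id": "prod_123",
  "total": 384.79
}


Checking required fields...
Missing: customer_id
Invalid - missing required field 'customer_id'


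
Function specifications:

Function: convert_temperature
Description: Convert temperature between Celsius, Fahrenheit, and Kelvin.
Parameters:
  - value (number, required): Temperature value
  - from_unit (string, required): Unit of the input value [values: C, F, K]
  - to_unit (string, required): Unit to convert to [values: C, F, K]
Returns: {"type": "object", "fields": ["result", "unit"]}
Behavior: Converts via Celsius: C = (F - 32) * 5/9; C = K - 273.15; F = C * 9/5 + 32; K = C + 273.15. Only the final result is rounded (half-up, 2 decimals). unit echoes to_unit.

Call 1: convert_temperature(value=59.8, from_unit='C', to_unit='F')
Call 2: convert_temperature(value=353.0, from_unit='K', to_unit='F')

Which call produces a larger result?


Call 1:
  Input already in C: 59.8
  To F: 59.8 * 9/5 + 32 = 139.64
  Round to 2 decimals: 139.64
  -> 139.64 F
Call 2:
  To C: 353 - 273.15 = 79.85
  To F: 79.85 * 9/5 + 32 = 175.73
  Round to 2 decimals: 175.73
  -> 175.73 F
Call 2 (175.73 F)


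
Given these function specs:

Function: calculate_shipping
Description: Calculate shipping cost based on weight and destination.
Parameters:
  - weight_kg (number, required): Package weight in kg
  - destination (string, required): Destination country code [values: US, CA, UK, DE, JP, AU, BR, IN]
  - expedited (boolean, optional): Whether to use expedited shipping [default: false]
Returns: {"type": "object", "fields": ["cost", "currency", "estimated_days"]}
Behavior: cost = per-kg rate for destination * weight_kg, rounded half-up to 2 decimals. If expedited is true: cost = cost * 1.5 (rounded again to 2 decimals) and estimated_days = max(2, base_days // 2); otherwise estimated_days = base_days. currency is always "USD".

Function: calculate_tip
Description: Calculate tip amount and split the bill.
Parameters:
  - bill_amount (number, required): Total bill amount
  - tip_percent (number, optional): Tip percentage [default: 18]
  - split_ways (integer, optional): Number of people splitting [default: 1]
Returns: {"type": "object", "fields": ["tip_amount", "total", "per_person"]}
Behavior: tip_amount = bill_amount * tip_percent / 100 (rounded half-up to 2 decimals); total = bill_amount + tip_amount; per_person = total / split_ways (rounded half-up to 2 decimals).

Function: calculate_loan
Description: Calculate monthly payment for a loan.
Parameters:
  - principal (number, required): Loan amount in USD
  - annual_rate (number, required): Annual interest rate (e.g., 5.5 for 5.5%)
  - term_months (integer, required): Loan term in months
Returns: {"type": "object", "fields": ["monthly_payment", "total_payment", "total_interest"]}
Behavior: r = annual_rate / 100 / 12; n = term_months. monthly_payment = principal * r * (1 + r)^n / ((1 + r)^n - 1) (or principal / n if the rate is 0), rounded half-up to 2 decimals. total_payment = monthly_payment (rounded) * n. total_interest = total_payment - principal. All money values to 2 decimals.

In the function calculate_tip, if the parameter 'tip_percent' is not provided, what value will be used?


The calculate_tip spec declares:
  - tip_percent (number, optional): Tip percentage [default: 18]
Default:
18


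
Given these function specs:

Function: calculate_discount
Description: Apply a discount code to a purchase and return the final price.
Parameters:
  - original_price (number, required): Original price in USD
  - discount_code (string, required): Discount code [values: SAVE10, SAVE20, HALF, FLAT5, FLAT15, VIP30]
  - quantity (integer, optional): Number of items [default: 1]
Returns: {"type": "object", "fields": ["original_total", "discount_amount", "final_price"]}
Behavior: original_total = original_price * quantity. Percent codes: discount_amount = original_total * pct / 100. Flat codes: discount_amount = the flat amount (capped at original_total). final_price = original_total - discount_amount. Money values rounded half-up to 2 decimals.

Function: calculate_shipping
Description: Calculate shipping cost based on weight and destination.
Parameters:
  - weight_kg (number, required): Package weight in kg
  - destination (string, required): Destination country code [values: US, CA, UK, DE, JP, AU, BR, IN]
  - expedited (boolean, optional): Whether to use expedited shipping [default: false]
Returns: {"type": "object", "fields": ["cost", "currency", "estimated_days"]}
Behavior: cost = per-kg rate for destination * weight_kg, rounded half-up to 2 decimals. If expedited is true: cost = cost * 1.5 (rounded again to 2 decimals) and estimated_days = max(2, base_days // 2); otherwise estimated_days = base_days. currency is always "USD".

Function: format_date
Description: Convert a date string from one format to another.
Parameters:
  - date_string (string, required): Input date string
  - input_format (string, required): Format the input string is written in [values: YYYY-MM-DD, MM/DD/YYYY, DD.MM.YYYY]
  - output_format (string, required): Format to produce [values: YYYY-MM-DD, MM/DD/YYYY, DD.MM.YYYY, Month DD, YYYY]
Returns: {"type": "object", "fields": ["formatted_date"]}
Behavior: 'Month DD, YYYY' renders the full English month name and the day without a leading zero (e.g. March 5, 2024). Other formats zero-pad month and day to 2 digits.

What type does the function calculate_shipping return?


The calculate_shipping spec declares Returns: {"type": "object", "fields": ["cost", "currency", "estimated_days"]}
Type:
object


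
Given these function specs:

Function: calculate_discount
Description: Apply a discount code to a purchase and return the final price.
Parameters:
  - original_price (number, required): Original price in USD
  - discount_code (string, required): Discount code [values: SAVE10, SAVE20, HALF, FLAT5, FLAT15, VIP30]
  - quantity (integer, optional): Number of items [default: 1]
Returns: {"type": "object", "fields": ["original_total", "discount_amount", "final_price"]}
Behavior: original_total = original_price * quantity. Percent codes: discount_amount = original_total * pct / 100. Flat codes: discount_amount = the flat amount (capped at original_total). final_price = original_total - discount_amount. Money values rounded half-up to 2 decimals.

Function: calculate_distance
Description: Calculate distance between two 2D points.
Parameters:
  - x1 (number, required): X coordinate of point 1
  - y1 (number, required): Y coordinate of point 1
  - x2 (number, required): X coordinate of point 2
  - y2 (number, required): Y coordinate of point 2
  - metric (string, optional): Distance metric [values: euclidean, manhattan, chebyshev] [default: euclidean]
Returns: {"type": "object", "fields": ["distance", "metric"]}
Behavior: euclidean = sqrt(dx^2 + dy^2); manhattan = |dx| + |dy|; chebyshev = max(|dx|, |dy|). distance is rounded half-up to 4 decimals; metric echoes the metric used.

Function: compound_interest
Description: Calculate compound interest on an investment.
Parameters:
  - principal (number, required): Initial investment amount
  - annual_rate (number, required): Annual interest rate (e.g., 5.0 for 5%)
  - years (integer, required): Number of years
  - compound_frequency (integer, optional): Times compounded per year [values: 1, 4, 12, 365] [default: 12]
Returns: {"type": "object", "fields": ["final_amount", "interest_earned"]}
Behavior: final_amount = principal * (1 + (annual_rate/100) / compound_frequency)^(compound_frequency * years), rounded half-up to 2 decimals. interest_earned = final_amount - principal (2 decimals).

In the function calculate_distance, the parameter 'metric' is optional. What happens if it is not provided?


The calculate_distance spec declares:
  - metric (string, optional): Distance metric [values: euclidean, manhattan, chebyshev] [default: euclidean]
It defaults to euclidean


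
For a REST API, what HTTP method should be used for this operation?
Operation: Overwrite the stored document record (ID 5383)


GET = read, POST = create, PUT = update/replace, DELETE = remove
This operation is an update/replace.
PUT


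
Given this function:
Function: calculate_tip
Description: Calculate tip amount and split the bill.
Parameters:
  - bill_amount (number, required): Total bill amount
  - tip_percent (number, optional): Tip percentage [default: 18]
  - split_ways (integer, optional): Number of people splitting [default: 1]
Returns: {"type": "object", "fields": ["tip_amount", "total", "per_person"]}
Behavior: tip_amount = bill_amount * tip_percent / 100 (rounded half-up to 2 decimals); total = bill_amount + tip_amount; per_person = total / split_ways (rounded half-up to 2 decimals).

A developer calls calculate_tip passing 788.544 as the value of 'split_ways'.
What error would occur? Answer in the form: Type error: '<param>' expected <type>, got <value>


Spec: 'split_ways' is declared as integer; 788.544 is a non-integer number.
Type error: 'split_ways' expected integer, got 788.544


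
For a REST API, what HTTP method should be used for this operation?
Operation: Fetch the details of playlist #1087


GET = read, POST = create, PUT = update/replace, DELETE = remove
This operation is a read.
GET


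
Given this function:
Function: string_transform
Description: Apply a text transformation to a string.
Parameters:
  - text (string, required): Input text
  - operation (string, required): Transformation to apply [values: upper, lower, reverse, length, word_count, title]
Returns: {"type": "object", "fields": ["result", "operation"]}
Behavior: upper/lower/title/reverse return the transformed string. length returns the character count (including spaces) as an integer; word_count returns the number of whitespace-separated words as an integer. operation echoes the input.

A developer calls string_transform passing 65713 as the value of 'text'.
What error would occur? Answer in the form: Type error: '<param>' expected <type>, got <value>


Spec: 'text' is declared as string; 65713 is an integer.
Type error: 'text' expected string, got 65713


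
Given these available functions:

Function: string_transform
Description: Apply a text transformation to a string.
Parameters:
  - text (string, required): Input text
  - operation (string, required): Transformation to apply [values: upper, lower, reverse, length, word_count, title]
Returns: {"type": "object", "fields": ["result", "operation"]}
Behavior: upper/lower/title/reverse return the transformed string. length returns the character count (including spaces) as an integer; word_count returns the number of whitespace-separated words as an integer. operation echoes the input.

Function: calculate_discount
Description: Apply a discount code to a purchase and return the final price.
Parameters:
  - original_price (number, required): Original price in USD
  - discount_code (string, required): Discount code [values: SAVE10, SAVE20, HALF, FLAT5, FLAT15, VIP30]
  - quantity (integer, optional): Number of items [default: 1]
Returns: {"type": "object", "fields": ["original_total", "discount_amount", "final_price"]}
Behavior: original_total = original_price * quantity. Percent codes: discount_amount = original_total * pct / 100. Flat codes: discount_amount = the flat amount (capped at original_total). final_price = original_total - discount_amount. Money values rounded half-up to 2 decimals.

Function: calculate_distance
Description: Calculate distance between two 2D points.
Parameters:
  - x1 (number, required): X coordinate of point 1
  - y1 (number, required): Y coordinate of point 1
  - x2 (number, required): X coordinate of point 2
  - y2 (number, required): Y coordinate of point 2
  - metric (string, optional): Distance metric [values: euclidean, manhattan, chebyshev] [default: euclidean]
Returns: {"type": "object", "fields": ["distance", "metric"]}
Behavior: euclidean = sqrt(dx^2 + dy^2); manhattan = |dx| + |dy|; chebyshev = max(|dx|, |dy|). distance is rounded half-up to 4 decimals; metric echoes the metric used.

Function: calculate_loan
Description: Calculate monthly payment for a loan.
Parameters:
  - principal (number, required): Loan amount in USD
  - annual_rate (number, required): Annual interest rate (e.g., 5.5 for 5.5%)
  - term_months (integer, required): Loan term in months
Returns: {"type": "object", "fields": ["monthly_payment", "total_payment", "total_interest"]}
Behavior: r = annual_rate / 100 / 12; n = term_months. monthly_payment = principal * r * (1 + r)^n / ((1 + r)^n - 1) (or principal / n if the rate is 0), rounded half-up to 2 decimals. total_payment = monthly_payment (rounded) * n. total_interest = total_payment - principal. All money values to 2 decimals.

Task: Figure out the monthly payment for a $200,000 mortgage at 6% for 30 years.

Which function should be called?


The task needs a function whose description is: Calculate monthly payment for a loan.
calculate_loan


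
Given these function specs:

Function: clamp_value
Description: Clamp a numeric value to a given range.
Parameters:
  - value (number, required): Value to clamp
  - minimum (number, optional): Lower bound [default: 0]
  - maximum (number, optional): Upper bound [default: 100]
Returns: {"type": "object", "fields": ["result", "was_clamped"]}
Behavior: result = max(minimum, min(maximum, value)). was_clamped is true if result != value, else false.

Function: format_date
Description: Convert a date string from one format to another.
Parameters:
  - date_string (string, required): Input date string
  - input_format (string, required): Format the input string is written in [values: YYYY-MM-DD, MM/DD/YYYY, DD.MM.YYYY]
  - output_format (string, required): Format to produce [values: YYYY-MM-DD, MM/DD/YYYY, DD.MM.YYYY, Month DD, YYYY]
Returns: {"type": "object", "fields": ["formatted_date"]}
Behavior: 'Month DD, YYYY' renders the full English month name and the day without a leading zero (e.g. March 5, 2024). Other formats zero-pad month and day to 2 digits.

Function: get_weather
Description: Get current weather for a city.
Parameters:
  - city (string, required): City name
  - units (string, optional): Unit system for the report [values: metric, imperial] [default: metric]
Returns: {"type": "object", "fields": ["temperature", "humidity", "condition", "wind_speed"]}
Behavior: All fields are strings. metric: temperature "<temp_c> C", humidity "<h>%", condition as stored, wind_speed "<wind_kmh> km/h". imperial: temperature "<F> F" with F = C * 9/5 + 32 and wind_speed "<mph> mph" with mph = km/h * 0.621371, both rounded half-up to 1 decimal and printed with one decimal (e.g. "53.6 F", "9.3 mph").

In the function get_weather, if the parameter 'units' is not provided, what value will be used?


The get_weather spec declares:
  - units (string, optional): Unit system for the report [values: metric, imperial] [default: metric]
Default:
metric


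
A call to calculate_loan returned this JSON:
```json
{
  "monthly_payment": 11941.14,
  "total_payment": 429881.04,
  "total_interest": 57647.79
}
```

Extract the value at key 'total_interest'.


57647.79


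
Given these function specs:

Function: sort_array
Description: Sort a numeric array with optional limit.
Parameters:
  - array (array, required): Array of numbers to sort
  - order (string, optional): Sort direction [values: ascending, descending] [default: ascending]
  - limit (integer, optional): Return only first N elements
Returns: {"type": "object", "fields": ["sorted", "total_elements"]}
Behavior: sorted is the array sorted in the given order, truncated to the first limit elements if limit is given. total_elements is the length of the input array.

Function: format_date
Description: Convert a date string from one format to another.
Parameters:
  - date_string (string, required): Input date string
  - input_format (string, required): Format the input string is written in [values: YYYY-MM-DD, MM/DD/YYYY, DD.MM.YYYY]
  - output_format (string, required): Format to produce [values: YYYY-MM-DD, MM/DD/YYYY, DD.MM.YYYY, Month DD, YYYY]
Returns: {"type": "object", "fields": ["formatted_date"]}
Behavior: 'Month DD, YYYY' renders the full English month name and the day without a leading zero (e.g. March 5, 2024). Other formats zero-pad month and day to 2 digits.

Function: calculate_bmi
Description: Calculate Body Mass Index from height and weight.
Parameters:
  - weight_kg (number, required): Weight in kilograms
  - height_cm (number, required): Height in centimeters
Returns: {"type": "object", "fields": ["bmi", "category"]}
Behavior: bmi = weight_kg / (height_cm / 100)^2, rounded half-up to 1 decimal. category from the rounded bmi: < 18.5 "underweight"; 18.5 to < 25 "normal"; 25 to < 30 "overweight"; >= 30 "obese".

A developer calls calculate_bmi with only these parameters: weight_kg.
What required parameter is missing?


Required parameters: weight_kg, height_cm
Provided: weight_kg
Missing: height_cm
height_cm


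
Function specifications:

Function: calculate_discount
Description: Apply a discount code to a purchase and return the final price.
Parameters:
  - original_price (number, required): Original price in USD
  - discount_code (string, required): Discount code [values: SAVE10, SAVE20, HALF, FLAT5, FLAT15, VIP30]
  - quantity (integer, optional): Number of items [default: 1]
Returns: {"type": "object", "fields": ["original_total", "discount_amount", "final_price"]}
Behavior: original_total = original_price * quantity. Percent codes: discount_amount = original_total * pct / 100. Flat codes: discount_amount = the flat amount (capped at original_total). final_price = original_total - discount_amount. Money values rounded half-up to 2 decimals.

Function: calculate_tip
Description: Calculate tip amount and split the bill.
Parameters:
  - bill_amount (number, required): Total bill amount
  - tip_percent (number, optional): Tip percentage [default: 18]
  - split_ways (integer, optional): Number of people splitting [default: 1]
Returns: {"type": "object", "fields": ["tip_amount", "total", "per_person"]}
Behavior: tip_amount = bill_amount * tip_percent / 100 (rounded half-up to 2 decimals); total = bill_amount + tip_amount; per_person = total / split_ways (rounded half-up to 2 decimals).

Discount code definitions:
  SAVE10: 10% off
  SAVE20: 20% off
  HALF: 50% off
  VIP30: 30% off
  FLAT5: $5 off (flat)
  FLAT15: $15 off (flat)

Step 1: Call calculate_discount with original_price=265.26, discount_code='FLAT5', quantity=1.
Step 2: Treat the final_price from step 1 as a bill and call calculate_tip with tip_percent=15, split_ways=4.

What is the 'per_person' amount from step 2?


Step 1: calculate_discount(original_price=265.26, discount_code=FLAT5, quantity=1)
  original_total = 265.26 * 1 = 265.26
  FLAT5 = $5 flat: discount_amount = min(5.00, 265.26) = 5.00
  final_price = 265.26 - 5.00 = 260.26
  -> final_price = 260.26
Step 2: calculate_tip(bill_amount=260.26, tip_percent=15, split_ways=4)
  tip_amount = 260.26 * 15/100 = 39.039 -> 39.04
  total = 260.26 + 39.04 = 299.30
  per_person = 299.30 / 4 = 74.825 -> 74.83
  -> per_person = 74.83
$74.83


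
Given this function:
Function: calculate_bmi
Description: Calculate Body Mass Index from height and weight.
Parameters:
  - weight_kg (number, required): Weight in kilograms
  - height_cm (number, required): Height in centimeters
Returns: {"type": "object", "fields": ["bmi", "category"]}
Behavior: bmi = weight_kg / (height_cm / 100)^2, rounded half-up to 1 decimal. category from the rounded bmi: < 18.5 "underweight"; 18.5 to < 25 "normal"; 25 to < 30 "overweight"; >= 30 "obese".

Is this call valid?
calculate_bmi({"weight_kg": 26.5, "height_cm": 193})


Checking all required parameters present and types match... All valid.
Valid


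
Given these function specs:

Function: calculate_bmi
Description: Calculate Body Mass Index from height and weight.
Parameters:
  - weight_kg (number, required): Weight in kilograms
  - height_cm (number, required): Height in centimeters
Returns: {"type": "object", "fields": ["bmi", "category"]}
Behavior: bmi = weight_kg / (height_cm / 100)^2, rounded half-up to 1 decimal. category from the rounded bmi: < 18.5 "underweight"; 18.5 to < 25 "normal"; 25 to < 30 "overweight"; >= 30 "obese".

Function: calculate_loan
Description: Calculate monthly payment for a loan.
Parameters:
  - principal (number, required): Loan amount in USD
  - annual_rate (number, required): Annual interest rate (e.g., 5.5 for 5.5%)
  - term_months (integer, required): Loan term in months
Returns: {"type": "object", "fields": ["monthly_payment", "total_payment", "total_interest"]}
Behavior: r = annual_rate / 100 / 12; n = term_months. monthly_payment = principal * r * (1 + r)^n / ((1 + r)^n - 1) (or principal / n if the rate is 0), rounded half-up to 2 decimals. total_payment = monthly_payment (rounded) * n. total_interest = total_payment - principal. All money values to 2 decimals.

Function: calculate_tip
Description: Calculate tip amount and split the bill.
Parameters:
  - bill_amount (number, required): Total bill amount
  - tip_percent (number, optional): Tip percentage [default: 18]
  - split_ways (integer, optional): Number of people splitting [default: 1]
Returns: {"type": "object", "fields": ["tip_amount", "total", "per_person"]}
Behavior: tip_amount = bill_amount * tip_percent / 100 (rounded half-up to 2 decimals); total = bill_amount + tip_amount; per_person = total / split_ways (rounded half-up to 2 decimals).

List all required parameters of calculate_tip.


Parameters of calculate_tip and their required/optional flag:
  bill_amount: required
  tip_percent: optional
  split_ways: optional
bill_amount


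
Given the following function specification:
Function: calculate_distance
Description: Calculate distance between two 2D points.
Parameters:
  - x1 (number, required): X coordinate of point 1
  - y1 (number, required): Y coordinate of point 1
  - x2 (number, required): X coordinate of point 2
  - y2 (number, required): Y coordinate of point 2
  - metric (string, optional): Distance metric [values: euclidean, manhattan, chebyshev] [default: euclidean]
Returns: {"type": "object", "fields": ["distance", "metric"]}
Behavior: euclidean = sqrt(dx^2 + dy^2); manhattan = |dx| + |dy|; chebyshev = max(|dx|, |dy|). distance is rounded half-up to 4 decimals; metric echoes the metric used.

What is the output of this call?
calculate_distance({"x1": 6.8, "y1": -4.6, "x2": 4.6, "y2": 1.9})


Defaults applied: metric=euclidean
|dx| = |4.6 - 6.8| = 2.2; |dy| = |1.9 - -4.6| = 6.5
euclidean: sqrt(2.2^2 + 6.5^2) = sqrt(47.09) = 6.862215
Round to 4 decimals: 6.8622
Output:
{"distance": 6.8622, "metric": "euclidean"}


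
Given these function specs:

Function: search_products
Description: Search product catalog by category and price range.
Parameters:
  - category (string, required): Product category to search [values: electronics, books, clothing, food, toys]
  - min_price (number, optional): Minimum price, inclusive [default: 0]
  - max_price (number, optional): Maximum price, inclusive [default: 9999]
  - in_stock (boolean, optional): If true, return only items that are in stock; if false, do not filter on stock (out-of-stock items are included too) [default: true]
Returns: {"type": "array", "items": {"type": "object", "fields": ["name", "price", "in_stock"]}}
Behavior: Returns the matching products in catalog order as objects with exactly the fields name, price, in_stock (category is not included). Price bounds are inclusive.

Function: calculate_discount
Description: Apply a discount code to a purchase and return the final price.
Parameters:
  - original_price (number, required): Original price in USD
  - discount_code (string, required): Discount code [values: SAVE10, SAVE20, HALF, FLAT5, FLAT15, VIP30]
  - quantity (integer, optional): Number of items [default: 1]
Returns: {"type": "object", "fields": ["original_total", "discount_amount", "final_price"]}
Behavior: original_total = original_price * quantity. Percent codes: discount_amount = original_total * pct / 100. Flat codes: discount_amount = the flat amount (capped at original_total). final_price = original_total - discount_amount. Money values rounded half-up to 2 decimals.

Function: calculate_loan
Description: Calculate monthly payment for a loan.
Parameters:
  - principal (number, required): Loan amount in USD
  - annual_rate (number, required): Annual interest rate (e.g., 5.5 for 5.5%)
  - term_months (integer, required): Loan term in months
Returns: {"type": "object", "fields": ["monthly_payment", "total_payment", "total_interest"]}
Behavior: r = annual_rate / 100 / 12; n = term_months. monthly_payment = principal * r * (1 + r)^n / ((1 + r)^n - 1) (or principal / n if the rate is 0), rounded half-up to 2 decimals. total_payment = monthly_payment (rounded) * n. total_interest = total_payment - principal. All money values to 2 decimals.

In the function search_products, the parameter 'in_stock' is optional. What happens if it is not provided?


The search_products spec declares:
  - in_stock (boolean, optional): If true, return only items that are in stock; if false, do not filter on stock (out-of-stock items are included too) [default: true]
It defaults to true
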